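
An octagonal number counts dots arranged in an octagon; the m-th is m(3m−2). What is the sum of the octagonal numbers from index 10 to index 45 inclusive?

91350

Σ i(3i−2) = 3Σi² − 2Σi over i = 10..45.
Σi = 1035 − 45 = 990 and Σi² = 31395 − 285 = 31110.
3·31110 − 2·990 = 91350.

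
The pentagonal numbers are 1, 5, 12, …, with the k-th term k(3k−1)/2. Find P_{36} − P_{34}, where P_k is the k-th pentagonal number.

36·(3·36 − 1)/2 = 1926 and 34·(3·34 − 1)/2 = 1717.
Difference: 1926 − 1717 = 209.

209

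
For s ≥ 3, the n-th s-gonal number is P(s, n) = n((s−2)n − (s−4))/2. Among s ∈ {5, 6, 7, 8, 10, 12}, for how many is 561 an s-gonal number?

s = 5: P(5, 19) = 532 and P(5, 20) = 590; 561 is not s-gonal.
s = 6: P(6, 17) = 561. ✓
s = 7: P(7, 15) = 540 and P(7, 16) = 616; 561 is not s-gonal.
s = 8: P(8, 14) = 560 and P(8, 15) = 645; 561 is not s-gonal.
s = 10: P(10, 12) = 540 and P(10, 13) = 637; 561 is not s-gonal.
s = 12: P(12, 11) = 561. ✓
Hits: s ∈ {6, 12} → 2.

2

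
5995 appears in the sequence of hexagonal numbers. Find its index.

Set n(2n−1) = 5995, giving 2n² − n − 5995 = 0.
The discriminant is 1 + 8·5995 = 47961, and √47961 = 219.
So n = (1 + 219) / 4 = 220/4 = 55.
Check: 55·(2·55 − 1) = 5995. ✓

55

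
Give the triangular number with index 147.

The 147th triangular number is n(n+1)/2 with n = 147.
147·148/2 = 21756/2 = 10878.

10878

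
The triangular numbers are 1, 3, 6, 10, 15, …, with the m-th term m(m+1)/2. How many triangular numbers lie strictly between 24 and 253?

The n-th triangular number is n(n+1)/2.
Smallest index with value > 24: n = 7 (giving 28).
Largest index with value < 253: n = 21 (giving 231).
Indices 7 through 21: 15 terms.

15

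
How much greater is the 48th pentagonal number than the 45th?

417

48·(3·48 − 1)/2 = 3432 and 45·(3·45 − 1)/2 = 3015.
Difference: 3432 − 3015 = 417.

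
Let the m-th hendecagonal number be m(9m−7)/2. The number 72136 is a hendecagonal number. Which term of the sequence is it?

Set n(9n−7)/2 = 72136, giving 9n² − 7n − 144272 = 0.
The discriminant is 49 + 72·72136 = 5193841, and √5193841 = 2279.
So n = (7 + 2279) / 18 = 2286/18 = 127.

127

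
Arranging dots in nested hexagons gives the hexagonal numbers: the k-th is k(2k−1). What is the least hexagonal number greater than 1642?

Solve n(2n−1) > 1642 for integer n.
The largest n with value ≤ 1642 is 28 (since 1540 ≤ 1642 < 1653), so the first above is n = 29, value 1653.

1653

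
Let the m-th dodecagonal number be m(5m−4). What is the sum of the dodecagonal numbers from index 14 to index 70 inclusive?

Σ i(5i−4) = 5Σi² − 4Σi over i = 14..70.
Σi = 2485 − 91 = 2394 and Σi² = 116795 − 819 = 115976.
5·115976 − 4·2394 = 570304.

570304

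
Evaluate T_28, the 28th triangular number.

406

28·29/2 = 812/2 = 406.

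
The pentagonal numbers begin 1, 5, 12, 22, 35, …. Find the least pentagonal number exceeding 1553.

1617

Solve n(3n−1)/2 > 1553 for integer n.
The largest n with value ≤ 1553 is 32 (since 1520 ≤ 1553 < 1617), so the first above is n = 33, value 1617.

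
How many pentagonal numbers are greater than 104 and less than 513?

The n-th pentagonal number is n(3n−1)/2.
Smallest index with value > 104: n = 9 (giving 117).
Largest index with value < 513: n = 18 (giving 477).
Indices 9 through 18: 10 terms.

10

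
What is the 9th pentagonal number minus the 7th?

47

9·(3·9 − 1)/2 = 117 and 7·(3·7 − 1)/2 = 70.
Difference: 117 − 70 = 47.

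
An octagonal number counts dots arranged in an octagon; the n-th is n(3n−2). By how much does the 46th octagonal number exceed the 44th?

536

46·(3·46 − 2) = 6256 and 44·(3·44 − 2) = 5720.
Difference: 6256 − 5720 = 536.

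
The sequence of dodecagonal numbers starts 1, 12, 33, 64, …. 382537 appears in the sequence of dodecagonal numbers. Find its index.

Set n(5n−4) = 382537, giving 5n² − 4n − 382537 = 0.
The discriminant is 16 + 20·382537 = 7650756, and √7650756 = 2766.
So n = (4 + 2766) / 10 = 2770/10 = 277.

277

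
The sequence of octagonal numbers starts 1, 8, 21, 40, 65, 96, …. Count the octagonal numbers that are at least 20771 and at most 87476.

88

The n-th octagonal number is n(3n−2).
Smallest index with value ≥ 20771: n = 84 (giving 21000).
Largest index with value ≤ 87476: n = 171 (giving 87381).
Indices 84 through 171: 88 terms.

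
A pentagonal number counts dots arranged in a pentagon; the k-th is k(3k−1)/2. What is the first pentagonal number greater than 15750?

Solve n(3n−1)/2 > 15750 for integer n.
The largest n with value ≤ 15750 is 102 (since 15555 ≤ 15750 < 15862), so the first above is n = 103, value 15862.

15862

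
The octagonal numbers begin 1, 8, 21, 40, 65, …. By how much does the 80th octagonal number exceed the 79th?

Consecutive octagonal numbers differ by 6n − 5: here 6·80 − 5 = 475.

475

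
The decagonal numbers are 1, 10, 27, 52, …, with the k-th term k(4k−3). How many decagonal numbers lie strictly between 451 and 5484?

The n-th decagonal number is n(4n−3).
Smallest index with value > 451: n = 12 (giving 540).
Largest index with value < 5484: n = 37 (giving 5365).
Indices 12 through 37: 26 terms.

26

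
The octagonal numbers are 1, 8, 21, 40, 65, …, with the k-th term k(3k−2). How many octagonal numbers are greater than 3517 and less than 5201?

7

The n-th octagonal number is n(3n−2).
Smallest index with value > 3517: n = 35 (giving 3605).
Largest index with value < 5201: n = 41 (giving 4961).
Indices 35 through 41: 7 terms.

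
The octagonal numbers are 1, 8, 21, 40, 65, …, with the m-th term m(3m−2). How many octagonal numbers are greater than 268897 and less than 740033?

The n-th octagonal number is n(3n−2).
Smallest index with value > 268897: n = 300 (giving 269400).
Largest index with value < 740033: n = 496 (giving 737056).
Indices 300 through 496: 197 terms.

197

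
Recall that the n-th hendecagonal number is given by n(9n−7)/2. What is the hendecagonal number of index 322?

465451

The 322nd hendecagonal number is n(9n−7)/2 with n = 322.
322·(9·322 − 7)/2 = 322·2891/2 = 465451.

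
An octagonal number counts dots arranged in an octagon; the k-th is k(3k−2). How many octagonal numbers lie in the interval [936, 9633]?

40

The n-th octagonal number is n(3n−2).
Smallest index with value ≥ 936: n = 18 (giving 936).
Largest index with value ≤ 9633: n = 57 (giving 9633).
Indices 18 through 57: 40 terms.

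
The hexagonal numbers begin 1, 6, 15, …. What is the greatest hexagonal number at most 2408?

2278

Solve n(2n−1) ≤ 2408 for integer n.
n = 34 gives 2278 ≤ 2408, while n = 35 gives 2415 > 2408; so the answer is 2278.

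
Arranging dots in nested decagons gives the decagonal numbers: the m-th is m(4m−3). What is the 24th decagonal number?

2232

The 24th decagonal number is n(4n−3) with n = 24.
24·(4·24 − 3) = 24·93 = 2232.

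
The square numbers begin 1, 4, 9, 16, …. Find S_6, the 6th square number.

The 6th square number is n² with n = 6.
6² = 36.

36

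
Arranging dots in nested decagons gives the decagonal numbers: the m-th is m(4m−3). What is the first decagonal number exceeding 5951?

Solve n(4n−3) > 5951 for integer n.
The largest n with value ≤ 5951 is 38 (since 5662 ≤ 5951 < 5967), so the first above is n = 39, value 5967.

5967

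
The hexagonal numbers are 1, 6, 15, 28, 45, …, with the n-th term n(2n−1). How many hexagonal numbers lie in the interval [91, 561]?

11

The n-th hexagonal number is n(2n−1).
Smallest index with value ≥ 91: n = 7 (giving 91).
Largest index with value ≤ 561: n = 17 (giving 561).
Indices 7 through 17: 11 terms.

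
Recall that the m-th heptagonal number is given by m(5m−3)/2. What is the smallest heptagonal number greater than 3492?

3553

Solve n(5n−3)/2 > 3492 for integer n.
The largest n with value ≤ 3492 is 37 (since 3367 ≤ 3492 < 3553), so the first above is n = 38, value 3553.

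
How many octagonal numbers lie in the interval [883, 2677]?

The n-th octagonal number is n(3n−2).
Smallest index with value ≥ 883: n = 18 (giving 936).
Largest index with value ≤ 2677: n = 30 (giving 2640).
Indices 18 through 30: 13 terms.

13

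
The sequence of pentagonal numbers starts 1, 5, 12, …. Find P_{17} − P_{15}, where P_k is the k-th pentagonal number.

17·(3·17 − 1)/2 = 425 and 15·(3·15 − 1)/2 = 330.
Difference: 425 − 330 = 95.

95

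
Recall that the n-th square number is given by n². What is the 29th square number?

841

The 29th square number is n² with n = 29.
29² = 841.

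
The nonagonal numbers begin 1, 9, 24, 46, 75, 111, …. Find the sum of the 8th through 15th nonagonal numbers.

Σ i(7i−5)/2 = (7Σi² − 5Σi) / 2 over i = 8..15.
Σi = 120 − 28 = 92 and Σi² = 1240 − 140 = 1100.
(7·1100 − 5·92) / 2 = 7240/2 = 3620.

3620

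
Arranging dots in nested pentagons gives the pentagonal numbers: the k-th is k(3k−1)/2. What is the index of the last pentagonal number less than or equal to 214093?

Solve n(3n−1)/2 ≤ 214093 for integer n.
n = 377 gives 213005 ≤ 214093, while n = 378 gives 214137 > 214093; so the answer is index 377.

377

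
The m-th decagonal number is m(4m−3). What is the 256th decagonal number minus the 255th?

2041

Consecutive decagonal numbers differ by 8n − 7: here 8·256 − 7 = 2041.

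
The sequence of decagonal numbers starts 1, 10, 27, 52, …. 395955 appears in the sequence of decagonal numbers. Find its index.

315

Set n(4n−3) = 395955, giving 4n² − 3n − 395955 = 0.
So n = (3 + 2517) / 8 = 2520/8 = 315.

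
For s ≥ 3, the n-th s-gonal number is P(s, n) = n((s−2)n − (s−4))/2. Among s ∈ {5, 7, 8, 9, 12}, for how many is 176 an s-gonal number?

s = 5: P(5, 11) = 176. ✓
s = 7: P(7, 8) = 148 and P(7, 9) = 189; 176 is not s-gonal.
s = 8: P(8, 8) = 176. ✓
s = 9: P(9, 7) = 154 and P(9, 8) = 204; 176 is not s-gonal.
s = 12: P(12, 6) = 156 and P(12, 7) = 217; 176 is not s-gonal.
Hits: s ∈ {5, 8} → 2.

2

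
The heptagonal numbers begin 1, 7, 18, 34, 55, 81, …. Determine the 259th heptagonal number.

259·(5·259 − 3)/2 = 259·1292/2 = 259·646 = 167314.

167314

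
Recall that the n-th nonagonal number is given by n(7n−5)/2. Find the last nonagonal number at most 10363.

Solve n(7n−5)/2 ≤ 10363 for integer n.
n = 54 gives 10071 ≤ 10363, while n = 55 gives 10450 > 10363; so the answer is 10071.

10071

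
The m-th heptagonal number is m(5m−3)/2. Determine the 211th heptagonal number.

The 211th heptagonal number is n(5n−3)/2 with n = 211.
211·(5·211 − 3)/2 = 211·1052/2 = 211·526 = 110986.

110986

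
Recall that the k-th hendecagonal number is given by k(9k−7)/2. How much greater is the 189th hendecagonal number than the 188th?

1693

Consecutive hendecagonal numbers differ by 9n − 8: here 9·189 − 8 = 1693.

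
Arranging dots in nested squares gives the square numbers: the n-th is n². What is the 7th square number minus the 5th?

7² = 49 and 5² = 25.
Difference: 49 − 25 = 24.

24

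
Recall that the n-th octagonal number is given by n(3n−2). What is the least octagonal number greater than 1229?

1281

Solve n(3n−2) > 1229 for integer n.
The largest n with value ≤ 1229 is 20 (since 1160 ≤ 1229 < 1281), so the first above is n = 21, value 1281.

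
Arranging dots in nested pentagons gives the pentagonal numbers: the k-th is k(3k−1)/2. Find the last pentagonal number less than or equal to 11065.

Solve n(3n−1)/2 ≤ 11065 for integer n.
n = 86 gives 11051 ≤ 11065, while n = 87 gives 11310 > 11065; so the answer is 11051.

11051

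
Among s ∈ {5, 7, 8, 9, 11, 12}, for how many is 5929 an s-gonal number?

1

s = 5: P(5, 63) = 5922 and P(5, 64) = 6112; 5929 is not s-gonal.
s = 7: P(7, 49) = 5929. ✓
s = 8: P(8, 44) = 5720 and P(8, 45) = 5985; 5929 is not s-gonal.
s = 9: P(9, 41) = 5781 and P(9, 42) = 6069; 5929 is not s-gonal.
s = 11: P(11, 36) = 5706 and P(11, 37) = 6031; 5929 is not s-gonal.
s = 12: P(12, 34) = 5644 and P(12, 35) = 5985; 5929 is not s-gonal.
Hits: s ∈ {7} → 1.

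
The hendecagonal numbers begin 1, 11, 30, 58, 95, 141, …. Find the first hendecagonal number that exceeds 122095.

Solve n(9n−7)/2 > 122095 for integer n.
The largest n with value ≤ 122095 is 165 (since 121935 ≤ 122095 < 123421), so the first above is n = 166, value 123421.

123421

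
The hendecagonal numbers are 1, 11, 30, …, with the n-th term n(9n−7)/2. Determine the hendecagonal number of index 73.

23725

The 73rd hendecagonal number is n(9n−7)/2 with n = 73.
73·(9·73 − 7)/2 = 73·650/2 = 73·325 = 23725.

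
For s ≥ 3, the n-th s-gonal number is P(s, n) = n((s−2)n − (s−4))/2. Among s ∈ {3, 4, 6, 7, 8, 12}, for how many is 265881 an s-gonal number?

s = 3: P(3, 728) = 265356 and P(3, 729) = 266085; 265881 is not s-gonal.
s = 4: P(4, 515) = 265225 and P(4, 516) = 266256; 265881 is not s-gonal.
s = 6: P(6, 364) = 264628 and P(6, 365) = 266085; 265881 is not s-gonal.
s = 7: P(7, 326) = 265201 and P(7, 327) = 266832; 265881 is not s-gonal.
s = 8: P(8, 298) = 265816 and P(8, 299) = 267605; 265881 is not s-gonal.
s = 12: P(12, 231) = 265881. ✓
Hits: s ∈ {12} → 1.

1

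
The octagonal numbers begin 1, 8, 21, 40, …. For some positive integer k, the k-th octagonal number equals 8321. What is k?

53

Set n(3n−2) = 8321, giving 3n² − 2n − 8321 = 0.
The discriminant is 4 + 12·8321 = 99856, and √99856 = 316.
So n = (2 + 316) / 6 = 318/6 = 53.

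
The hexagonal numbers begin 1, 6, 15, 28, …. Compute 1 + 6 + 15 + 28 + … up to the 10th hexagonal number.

Σ i(2i−1) = 2Σi² − Σi over i = 1..10.
Σi = 55 and Σi² = 385.
2·385 − 1·55 = 715.

715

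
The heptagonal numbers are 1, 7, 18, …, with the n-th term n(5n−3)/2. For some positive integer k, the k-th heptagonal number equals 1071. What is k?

Set n(5n−3)/2 = 1071, giving 5n² − 3n − 2142 = 0.
So n = (3 + 207) / 10 = 210/10 = 21.
Check: 21·(5·21 − 3)/2 = 1071. ✓

21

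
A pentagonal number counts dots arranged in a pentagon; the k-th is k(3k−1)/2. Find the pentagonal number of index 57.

The 57th pentagonal number is n(3n−1)/2 with n = 57.
57·(3·57 − 1)/2 = 57·170/2 = 57·85 = 4845.

4845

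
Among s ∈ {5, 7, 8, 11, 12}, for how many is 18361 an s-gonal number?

s = 5: P(5, 110) = 18095 and P(5, 111) = 18426; 18361 is not s-gonal.
s = 7: P(7, 86) = 18361. ✓
s = 8: P(8, 78) = 18096 and P(8, 79) = 18565; 18361 is not s-gonal.
s = 11: P(11, 64) = 18208 and P(11, 65) = 18785; 18361 is not s-gonal.
s = 12: P(12, 61) = 18361. ✓
Hits: s ∈ {7, 12} → 2.

2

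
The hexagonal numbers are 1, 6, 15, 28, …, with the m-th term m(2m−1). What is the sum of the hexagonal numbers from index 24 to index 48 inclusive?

66500

Σ i(2i−1) = 2Σi² − Σi over i = 24..48.
Σi = 1176 − 276 = 900 and Σi² = 38024 − 4324 = 33700.
2·33700 − 1·900 = 66500.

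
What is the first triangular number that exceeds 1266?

1275

Solve n(n+1)/2 > 1266 for integer n.
The largest n with value ≤ 1266 is 49 (since 1225 ≤ 1266 < 1275), so the first above is n = 50, value 1275.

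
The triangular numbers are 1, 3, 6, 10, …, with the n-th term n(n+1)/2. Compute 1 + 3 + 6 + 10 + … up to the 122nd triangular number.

Σ i(i+1)/2 = (Σi² + Σi) / 2 over i = 1..122.
Σi = 7503 and Σi² = 612745.
(1·612745 + 1·7503) / 2 = 620248/2 = 310124.

310124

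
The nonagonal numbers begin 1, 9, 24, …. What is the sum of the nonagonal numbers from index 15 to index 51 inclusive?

Σ i(7i−5)/2 = (7Σi² − 5Σi) / 2 over i = 15..51.
Σi = 1326 − 105 = 1221 and Σi² = 45526 − 1015 = 44511.
(7·44511 − 5·1221) / 2 = 305472/2 = 152736.

152736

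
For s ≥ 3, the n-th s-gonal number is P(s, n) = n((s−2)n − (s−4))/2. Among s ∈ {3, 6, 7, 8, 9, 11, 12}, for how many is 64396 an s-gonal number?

s = 3: P(3, 358) = 64261 and P(3, 359) = 64620; 64396 is not s-gonal.
s = 6: P(6, 179) = 63903 and P(6, 180) = 64620; 64396 is not s-gonal.
s = 7: P(7, 160) = 63760 and P(7, 161) = 64561; 64396 is not s-gonal.
s = 8: P(8, 146) = 63656 and P(8, 147) = 64533; 64396 is not s-gonal.
s = 9: P(9, 136) = 64396. ✓
s = 11: P(11, 120) = 64380 and P(11, 121) = 65461; 64396 is not s-gonal.
s = 12: P(12, 113) = 63393 and P(12, 114) = 64524; 64396 is not s-gonal.
Hits: s ∈ {9} → 1.

1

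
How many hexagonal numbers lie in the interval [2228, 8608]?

The n-th hexagonal number is n(2n−1).
Smallest index with value ≥ 2228: n = 34 (giving 2278).
Largest index with value ≤ 8608: n = 65 (giving 8385).
Indices 34 through 65: 32 terms.

32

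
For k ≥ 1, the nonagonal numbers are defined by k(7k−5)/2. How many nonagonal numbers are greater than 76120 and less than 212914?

The n-th nonagonal number is n(7n−5)/2.
Smallest index with value > 76120: n = 148 (giving 76294).
Largest index with value < 212914: n = 246 (giving 211191).
Indices 148 through 246: 99 terms.

99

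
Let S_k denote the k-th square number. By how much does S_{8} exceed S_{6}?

8² = 64 and 6² = 36.
Difference: 64 − 36 = 28.

28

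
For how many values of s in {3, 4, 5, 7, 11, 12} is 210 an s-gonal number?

s = 3: P(3, 20) = 210. ✓
s = 4: P(4, 14) = 196 and P(4, 15) = 225; 210 is not s-gonal.
s = 5: P(5, 12) = 210. ✓
s = 7: P(7, 9) = 189 and P(7, 10) = 235; 210 is not s-gonal.
s = 11: P(11, 7) = 196 and P(11, 8) = 260; 210 is not s-gonal.
s = 12: P(12, 6) = 156 and P(12, 7) = 217; 210 is not s-gonal.
Hits: s ∈ {3, 5} → 2.

2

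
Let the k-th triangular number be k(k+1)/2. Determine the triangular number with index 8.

36

The 8th triangular number is n(n+1)/2 with n = 8.
8·9/2 = 72/2 = 36.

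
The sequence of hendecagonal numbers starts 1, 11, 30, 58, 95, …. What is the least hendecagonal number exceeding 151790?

153365

Solve n(9n−7)/2 > 151790 for integer n.
The largest n with value ≤ 151790 is 184 (since 151708 ≤ 151790 < 153365), so the first above is n = 185, value 153365.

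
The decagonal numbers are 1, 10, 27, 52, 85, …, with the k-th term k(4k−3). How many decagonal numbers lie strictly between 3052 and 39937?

The n-th decagonal number is n(4n−3).
Smallest index with value > 3052: n = 29 (giving 3277).
Largest index with value < 39937: n = 100 (giving 39700).
Indices 29 through 100: 72 terms.

72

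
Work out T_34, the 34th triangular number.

595

34·35/2 = 1190/2 = 595.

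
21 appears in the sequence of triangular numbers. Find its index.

6

Set n(n+1)/2 = 21, giving n² + n − 42 = 0.
The discriminant is 1 + 8·21 = 169, and √169 = 13.
So n = (-1 + 13) / 2 = 12/2 = 6.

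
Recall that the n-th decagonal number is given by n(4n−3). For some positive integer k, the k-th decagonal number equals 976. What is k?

16

Set n(4n−3) = 976, giving 4n² − 3n − 976 = 0.
The discriminant is 9 + 16·976 = 15625, and √15625 = 125.
So n = (3 + 125) / 8 = 128/8 = 16.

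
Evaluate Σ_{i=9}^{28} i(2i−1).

14650

Σ i(2i−1) = 2Σi² − Σi over i = 9..28.
Σi = 406 − 36 = 370 and Σi² = 7714 − 204 = 7510.
2·7510 − 1·370 = 14650.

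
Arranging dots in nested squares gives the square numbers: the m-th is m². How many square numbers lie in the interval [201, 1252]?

21

The n-th square number is n².
Smallest index with value ≥ 201: n = 15 (giving 225).
Largest index with value ≤ 1252: n = 35 (giving 1225).
Indices 15 through 35: 21 terms.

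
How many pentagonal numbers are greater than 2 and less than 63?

5

The n-th pentagonal number is n(3n−1)/2.
Smallest index with value > 2: n = 2 (giving 5).
Largest index with value < 63: n = 6 (giving 51).
Indices 2 through 6: 5 terms.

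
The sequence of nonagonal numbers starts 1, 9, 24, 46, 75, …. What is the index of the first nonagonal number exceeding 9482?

Solve n(7n−5)/2 > 9482 for integer n.
The largest n with value ≤ 9482 is 52 (since 9334 ≤ 9482 < 9699), so the first above is n = 53, value 9699.

53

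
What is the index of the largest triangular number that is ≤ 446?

Solve n(n+1)/2 ≤ 446 for integer n.
n = 29 gives 435 ≤ 446, while n = 30 gives 465 > 446; so the answer is index 29.

29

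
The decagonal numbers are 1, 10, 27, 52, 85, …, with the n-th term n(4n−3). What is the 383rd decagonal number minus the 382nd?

3057

Consecutive decagonal numbers differ by 8n − 7: here 8·383 − 7 = 3057.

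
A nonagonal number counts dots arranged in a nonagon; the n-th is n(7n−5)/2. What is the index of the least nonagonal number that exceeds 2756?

29

Solve n(7n−5)/2 > 2756 for integer n.
The largest n with value ≤ 2756 is 28 (since 2674 ≤ 2756 < 2871), so the first above is n = 29, value 2871.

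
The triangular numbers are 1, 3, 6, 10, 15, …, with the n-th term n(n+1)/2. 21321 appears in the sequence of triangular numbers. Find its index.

206

Set n(n+1)/2 = 21321, giving n² + n − 42642 = 0.
The discriminant is 1 + 8·21321 = 170569, and √170569 = 413.
So n = (-1 + 413) / 2 = 412/2 = 206.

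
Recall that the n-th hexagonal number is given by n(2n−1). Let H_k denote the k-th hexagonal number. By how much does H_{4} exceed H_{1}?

27

4·(2·4 − 1) = 28 and 1·(2·1 − 1) = 1.
Difference: 28 − 1 = 27.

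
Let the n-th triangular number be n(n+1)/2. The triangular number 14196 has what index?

Set n(n+1)/2 = 14196, giving n² + n − 28392 = 0.
The discriminant is 1 + 8·14196 = 113569, and √113569 = 337.
So n = (-1 + 337) / 2 = 336/2 = 168.

168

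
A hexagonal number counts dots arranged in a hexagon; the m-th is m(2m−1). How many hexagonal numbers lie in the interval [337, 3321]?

28

The n-th hexagonal number is n(2n−1).
Smallest index with value ≥ 337: n = 14 (giving 378).
Largest index with value ≤ 3321: n = 41 (giving 3321).
Indices 14 through 41: 28 terms.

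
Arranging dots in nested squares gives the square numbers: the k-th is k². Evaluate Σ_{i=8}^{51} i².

45386

Σ_{i=8}^{51} i² = 45526 − 140 = 45386.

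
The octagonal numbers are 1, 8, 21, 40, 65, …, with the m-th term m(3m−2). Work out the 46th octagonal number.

6256

The 46th octagonal number is n(3n−2) with n = 46.
46·(3·46 − 2) = 46·136 = 6256.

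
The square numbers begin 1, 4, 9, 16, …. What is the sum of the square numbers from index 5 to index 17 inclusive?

Σ_{i=5}^{17} i² = 1785 − 30 = 1755.

1755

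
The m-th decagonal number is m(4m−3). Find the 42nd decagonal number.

The 42nd decagonal number is n(4n−3) with n = 42.
42·(4·42 − 3) = 42·165 = 6930.

6930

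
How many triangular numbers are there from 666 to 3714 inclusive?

The n-th triangular number is n(n+1)/2.
Smallest index with value ≥ 666: n = 36 (giving 666).
Largest index with value ≤ 3714: n = 85 (giving 3655).
Indices 36 through 85: 50 terms.

50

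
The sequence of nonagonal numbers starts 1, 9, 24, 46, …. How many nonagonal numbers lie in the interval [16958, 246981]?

197

The n-th nonagonal number is n(7n−5)/2.
Smallest index with value ≥ 16958: n = 70 (giving 16975).
Largest index with value ≤ 246981: n = 266 (giving 246981).
Indices 70 through 266: 197 terms.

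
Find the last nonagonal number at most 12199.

12036

Solve n(7n−5)/2 ≤ 12199 for integer n.
n = 59 gives 12036 ≤ 12199, while n = 60 gives 12450 > 12199; so the answer is 12036.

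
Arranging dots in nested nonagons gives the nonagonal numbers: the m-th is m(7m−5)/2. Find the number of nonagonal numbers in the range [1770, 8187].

The n-th nonagonal number is n(7n−5)/2.
Smallest index with value ≥ 1770: n = 23 (giving 1794).
Largest index with value ≤ 8187: n = 48 (giving 7944).
Indices 23 through 48: 26 terms.

26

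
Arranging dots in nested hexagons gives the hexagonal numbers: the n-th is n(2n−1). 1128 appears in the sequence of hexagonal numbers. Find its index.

Set n(2n−1) = 1128, giving 2n² − n − 1128 = 0.
The discriminant is 1 + 8·1128 = 9025, and √9025 = 95.
So n = (1 + 95) / 4 = 96/4 = 24.

24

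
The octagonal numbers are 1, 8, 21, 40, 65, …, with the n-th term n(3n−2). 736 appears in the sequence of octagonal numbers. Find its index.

16

Set n(3n−2) = 736, giving 3n² − 2n − 736 = 0.
The discriminant is 4 + 12·736 = 8836, and √8836 = 94.
So n = (2 + 94) / 6 = 96/6 = 16.
Check: 16·(3·16 − 2) = 736. ✓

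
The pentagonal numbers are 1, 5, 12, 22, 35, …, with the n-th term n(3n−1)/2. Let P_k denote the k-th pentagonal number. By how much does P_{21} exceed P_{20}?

61

Consecutive pentagonal numbers differ by 3n − 2: here 3·21 − 2 = 61.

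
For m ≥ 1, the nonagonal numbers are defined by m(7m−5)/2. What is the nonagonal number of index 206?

The 206th nonagonal number is n(7n−5)/2 with n = 206.
206·(7·206 − 5)/2 = 206·1437/2 = 148011.

148011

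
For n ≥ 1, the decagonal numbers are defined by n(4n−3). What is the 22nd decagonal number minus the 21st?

169

Consecutive decagonal numbers differ by 8n − 7: here 8·22 − 7 = 169.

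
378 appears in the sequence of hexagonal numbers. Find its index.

Set n(2n−1) = 378, giving 2n² − n − 378 = 0.
The discriminant is 1 + 8·378 = 3025, and √3025 = 55.
So n = (1 + 55) / 4 = 56/4 = 14.

14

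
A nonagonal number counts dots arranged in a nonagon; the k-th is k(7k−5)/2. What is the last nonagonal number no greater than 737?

Solve n(7n−5)/2 ≤ 737 for integer n.
n = 14 gives 651 ≤ 737, while n = 15 gives 750 > 737; so the answer is 651.

651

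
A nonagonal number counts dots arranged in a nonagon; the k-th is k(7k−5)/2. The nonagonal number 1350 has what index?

20

Set n(7n−5)/2 = 1350, giving 7n² − 5n − 2700 = 0.
So n = (5 + 275) / 14 = 280/14 = 20.
Check: 20·(7·20 − 5)/2 = 1350. ✓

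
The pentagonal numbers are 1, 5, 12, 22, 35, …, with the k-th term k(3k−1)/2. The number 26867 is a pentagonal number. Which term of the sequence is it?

134

Set n(3n−1)/2 = 26867, giving 3n² − n − 53734 = 0.
The discriminant is 1 + 24·26867 = 644809, and √644809 = 803.
So n = (1 + 803) / 6 = 804/6 = 134.
Check: 134·(3·134 − 1)/2 = 26867. ✓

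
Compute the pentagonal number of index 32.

1520

The 32nd pentagonal number is n(3n−1)/2 with n = 32.
32·(3·32 − 1)/2 = 32·95/2 = 1520.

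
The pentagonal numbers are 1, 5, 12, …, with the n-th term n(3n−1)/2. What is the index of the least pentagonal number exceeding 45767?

Solve n(3n−1)/2 > 45767 for integer n.
The largest n with value ≤ 45767 is 174 (since 45327 ≤ 45767 < 45850), so the first above is n = 175, value 45850.

175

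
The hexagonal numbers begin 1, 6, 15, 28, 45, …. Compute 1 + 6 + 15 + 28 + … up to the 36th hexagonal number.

Σ i(2i−1) = 2Σi² − Σi over i = 1..36.
Σi = 666 and Σi² = 16206.
2·16206 − 1·666 = 31746.

31746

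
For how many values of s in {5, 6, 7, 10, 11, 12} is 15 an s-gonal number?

s = 5: P(5, 3) = 12 and P(5, 4) = 22; 15 is not s-gonal.
s = 6: P(6, 3) = 15. ✓
s = 7: P(7, 2) = 7 and P(7, 3) = 18; 15 is not s-gonal.
s = 10: P(10, 2) = 10 and P(10, 3) = 27; 15 is not s-gonal.
s = 11: P(11, 2) = 11 and P(11, 3) = 30; 15 is not s-gonal.
s = 12: P(12, 2) = 12 and P(12, 3) = 33; 15 is not s-gonal.
Hits: s ∈ {6} → 1.

1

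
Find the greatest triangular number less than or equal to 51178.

Solve n(n+1)/2 ≤ 51178 for integer n.
n = 319 gives 51040 ≤ 51178, while n = 320 gives 51360 > 51178; so the answer is 51040.

51040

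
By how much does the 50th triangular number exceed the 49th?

Consecutive triangular numbers differ by n: T_{50} − T_{49} = 50.

50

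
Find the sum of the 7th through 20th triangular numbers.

1484

Σ i(i+1)/2 = (Σi² + Σi) / 2 over i = 7..20.
Σi = 210 − 21 = 189 and Σi² = 2870 − 91 = 2779.
(1·2779 + 1·189) / 2 = 2968/2 = 1484.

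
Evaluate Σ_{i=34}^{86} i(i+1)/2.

103191

Σ i(i+1)/2 = (Σi² + Σi) / 2 over i = 34..86.
Σi = 3741 − 561 = 3180 and Σi² = 215731 − 12529 = 203202.
(1·203202 + 1·3180) / 2 = 206382/2 = 103191.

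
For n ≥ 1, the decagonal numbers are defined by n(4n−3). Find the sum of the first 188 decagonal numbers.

Σ i(4i−3) = 4Σi² − 3Σi over i = 1..188.
Σi = 17766 and Σi² = 2232594.
4·2232594 − 3·17766 = 8877078.

8877078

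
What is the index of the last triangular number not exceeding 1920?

61

Solve n(n+1)/2 ≤ 1920 for integer n.
n = 61 gives 1891 ≤ 1920, while n = 62 gives 1953 > 1920; so the answer is index 61.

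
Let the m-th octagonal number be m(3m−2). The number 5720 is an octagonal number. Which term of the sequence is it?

44

Set n(3n−2) = 5720, giving 3n² − 2n − 5720 = 0.
The discriminant is 4 + 12·5720 = 68644, and √68644 = 262.
So n = (2 + 262) / 6 = 264/6 = 44.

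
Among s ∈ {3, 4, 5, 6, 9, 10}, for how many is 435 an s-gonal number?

s = 3: P(3, 29) = 435. ✓
s = 4: P(4, 20) = 400 and P(4, 21) = 441; 435 is not s-gonal.
s = 5: P(5, 17) = 425 and P(5, 18) = 477; 435 is not s-gonal.
s = 6: P(6, 15) = 435. ✓
s = 9: P(9, 11) = 396 and P(9, 12) = 474; 435 is not s-gonal.
s = 10: P(10, 10) = 370 and P(10, 11) = 451; 435 is not s-gonal.
Hits: s ∈ {3, 6} → 2.

2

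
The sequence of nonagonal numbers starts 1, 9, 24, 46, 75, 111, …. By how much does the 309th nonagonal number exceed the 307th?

4307

309·(7·309 − 5)/2 = 333411 and 307·(7·307 − 5)/2 = 329104.
Difference: 333411 − 329104 = 4307.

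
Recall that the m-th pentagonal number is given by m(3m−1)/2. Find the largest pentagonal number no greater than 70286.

69876

Solve n(3n−1)/2 ≤ 70286 for integer n.
n = 216 gives 69876 ≤ 70286, while n = 217 gives 70525 > 70286; so the answer is 69876.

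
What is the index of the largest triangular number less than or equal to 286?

23

Solve n(n+1)/2 ≤ 286 for integer n.
n = 23 gives 276 ≤ 286, while n = 24 gives 300 > 286; so the answer is index 23.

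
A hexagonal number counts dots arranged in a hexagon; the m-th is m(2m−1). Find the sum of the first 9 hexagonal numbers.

525

Σ i(2i−1) = 2Σi² − Σi over i = 1..9.
Σi = 45 and Σi² = 285.
2·285 − 1·45 = 525.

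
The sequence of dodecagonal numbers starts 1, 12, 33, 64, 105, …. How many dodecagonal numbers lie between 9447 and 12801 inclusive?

8

The n-th dodecagonal number is n(5n−4).
Smallest index with value ≥ 9447: n = 44 (giving 9504).
Largest index with value ≤ 12801: n = 51 (giving 12801).
Indices 44 through 51: 8 terms.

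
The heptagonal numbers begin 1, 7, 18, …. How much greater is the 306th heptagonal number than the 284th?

306·(5·306 − 3)/2 = 233631 and 284·(5·284 − 3)/2 = 201214.
Difference: 233631 − 201214 = 32417.

32417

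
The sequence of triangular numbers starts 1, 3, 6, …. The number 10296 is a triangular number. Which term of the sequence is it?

143

Set n(n+1)/2 = 10296, giving n² + n − 20592 = 0.
The discriminant is 1 + 8·10296 = 82369, and √82369 = 287.
So n = (-1 + 287) / 2 = 286/2 = 143.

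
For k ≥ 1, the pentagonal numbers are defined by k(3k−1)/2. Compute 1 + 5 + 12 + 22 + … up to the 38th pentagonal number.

Σ i(3i−1)/2 = (3Σi² − Σi) / 2 over i = 1..38.
Σi = 741 and Σi² = 19019.
(3·19019 − 1·741) / 2 = 56316/2 = 28158.

28158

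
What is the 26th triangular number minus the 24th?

51

26·27/2 = 351 and 24·25/2 = 300.
Difference: 351 − 300 = 51.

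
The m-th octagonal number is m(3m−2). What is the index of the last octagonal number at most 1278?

Solve n(3n−2) ≤ 1278 for integer n.
n = 20 gives 1160 ≤ 1278, while n = 21 gives 1281 > 1278; so the answer is index 20.

20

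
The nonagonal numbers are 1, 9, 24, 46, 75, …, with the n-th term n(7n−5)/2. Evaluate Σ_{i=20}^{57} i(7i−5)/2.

Σ i(7i−5)/2 = (7Σi² − 5Σi) / 2 over i = 20..57.
Σi = 1653 − 190 = 1463 and Σi² = 63365 − 2470 = 60895.
(7·60895 − 5·1463) / 2 = 418950/2 = 209475.

209475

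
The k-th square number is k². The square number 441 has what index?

21

We need n² = 441, so n = √441 = 21.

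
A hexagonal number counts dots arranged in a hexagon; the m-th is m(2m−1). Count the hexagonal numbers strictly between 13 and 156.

The n-th hexagonal number is n(2n−1).
Smallest index with value > 13: n = 3 (giving 15).
Largest index with value < 156: n = 9 (giving 153).
Indices 3 through 9: 7 terms.

7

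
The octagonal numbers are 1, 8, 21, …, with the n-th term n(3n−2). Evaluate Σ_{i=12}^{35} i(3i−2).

42084

Σ i(3i−2) = 3Σi² − 2Σi over i = 12..35.
Σi = 630 − 66 = 564 and Σi² = 14910 − 506 = 14404.
3·14404 − 2·564 = 42084.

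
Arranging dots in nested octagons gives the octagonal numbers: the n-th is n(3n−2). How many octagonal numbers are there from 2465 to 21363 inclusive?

56

The n-th octagonal number is n(3n−2).
Smallest index with value ≥ 2465: n = 29 (giving 2465).
Largest index with value ≤ 21363: n = 84 (giving 21000).
Indices 29 through 84: 56 terms.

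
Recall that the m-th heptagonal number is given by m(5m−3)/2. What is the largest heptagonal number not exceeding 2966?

2839

Solve n(5n−3)/2 ≤ 2966 for integer n.
n = 34 gives 2839 ≤ 2966, while n = 35 gives 3010 > 2966; so the answer is 2839.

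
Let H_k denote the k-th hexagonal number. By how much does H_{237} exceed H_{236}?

945

Consecutive hexagonal numbers differ by 4n − 3: here 4·237 − 3 = 945.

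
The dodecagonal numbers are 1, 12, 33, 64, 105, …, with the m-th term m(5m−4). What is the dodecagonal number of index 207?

213417

The 207th dodecagonal number is n(5n−4) with n = 207.
207·(5·207 − 4) = 207·1031 = 213417.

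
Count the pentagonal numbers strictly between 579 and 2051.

18

The n-th pentagonal number is n(3n−1)/2.
Smallest index with value > 579: n = 20 (giving 590).
Largest index with value < 2051: n = 37 (giving 2035).
Indices 20 through 37: 18 terms.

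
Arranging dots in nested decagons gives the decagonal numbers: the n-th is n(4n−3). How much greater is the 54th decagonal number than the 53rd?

425

Consecutive decagonal numbers differ by 8n − 7: here 8·54 − 7 = 425.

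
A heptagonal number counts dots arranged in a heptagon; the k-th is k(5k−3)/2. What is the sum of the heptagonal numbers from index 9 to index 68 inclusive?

263860

Σ i(5i−3)/2 = (5Σi² − 3Σi) / 2 over i = 9..68.
Σi = 2346 − 36 = 2310 and Σi² = 107134 − 204 = 106930.
(5·106930 − 3·2310) / 2 = 527720/2 = 263860.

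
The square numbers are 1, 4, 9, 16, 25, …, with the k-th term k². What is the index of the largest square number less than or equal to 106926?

326

Solve n² ≤ 106926 for integer n.
n = 326 gives 106276 ≤ 106926, while n = 327 gives 106929 > 106926; so the answer is index 326.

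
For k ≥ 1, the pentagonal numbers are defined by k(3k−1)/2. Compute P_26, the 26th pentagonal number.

1001

The 26th pentagonal number is n(3n−1)/2 with n = 26.
26·(3·26 − 1)/2 = 26·77/2 = 1001.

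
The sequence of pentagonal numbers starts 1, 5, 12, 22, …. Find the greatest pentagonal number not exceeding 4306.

Solve n(3n−1)/2 ≤ 4306 for integer n.
n = 53 gives 4187 ≤ 4306, while n = 54 gives 4347 > 4306; so the answer is 4187.

4187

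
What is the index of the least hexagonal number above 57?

Solve n(2n−1) > 57 for integer n.
The largest n with value ≤ 57 is 5 (since 45 ≤ 57 < 66), so the first above is n = 6, value 66.

6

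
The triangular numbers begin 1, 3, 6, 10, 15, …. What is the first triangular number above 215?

231

Solve n(n+1)/2 > 215 for integer n.
The largest n with value ≤ 215 is 20 (since 210 ≤ 215 < 231), so the first above is n = 21, value 231.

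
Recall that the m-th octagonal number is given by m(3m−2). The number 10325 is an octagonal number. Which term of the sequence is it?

Set n(3n−2) = 10325, giving 3n² − 2n − 10325 = 0.
So n = (2 + 352) / 6 = 354/6 = 59.

59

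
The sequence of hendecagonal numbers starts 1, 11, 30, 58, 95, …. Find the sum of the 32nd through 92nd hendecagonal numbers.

1127036

Σ i(9i−7)/2 = (9Σi² − 7Σi) / 2 over i = 32..92.
Σi = 4278 − 496 = 3782 and Σi² = 263810 − 10416 = 253394.
(9·253394 − 7·3782) / 2 = 2254072/2 = 1127036.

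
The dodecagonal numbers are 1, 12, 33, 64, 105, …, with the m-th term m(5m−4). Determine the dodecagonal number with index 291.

422241

The 291st dodecagonal number is n(5n−4) with n = 291.
291·(5·291 − 4) = 291·1451 = 422241.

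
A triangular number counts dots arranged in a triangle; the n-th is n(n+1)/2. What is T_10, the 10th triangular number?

55

The 10th triangular number is n(n+1)/2 with n = 10.
10·11/2 = 110/2 = 55.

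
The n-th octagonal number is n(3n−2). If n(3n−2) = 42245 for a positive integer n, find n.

Set n(3n−2) = 42245, giving 3n² − 2n − 42245 = 0.
The discriminant is 4 + 12·42245 = 506944, and √506944 = 712.
So n = (2 + 712) / 6 = 714/6 = 119.
Check: 119·(3·119 − 2) = 42245. ✓

119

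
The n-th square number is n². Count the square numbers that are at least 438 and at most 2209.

27

The n-th square number is n².
Smallest index with value ≥ 438: n = 21 (giving 441).
Largest index with value ≤ 2209: n = 47 (giving 2209).
Indices 21 through 47: 27 terms.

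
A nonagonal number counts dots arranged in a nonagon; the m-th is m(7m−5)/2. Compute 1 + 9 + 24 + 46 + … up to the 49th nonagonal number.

Σ i(7i−5)/2 = (7Σi² − 5Σi) / 2 over i = 1..49.
Σi = 1225 and Σi² = 40425.
(7·40425 − 5·1225) / 2 = 276850/2 = 138425.

138425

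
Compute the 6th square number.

6² = 36.

36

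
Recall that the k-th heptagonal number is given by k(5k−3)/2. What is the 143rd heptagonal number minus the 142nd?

Consecutive heptagonal numbers differ by 5n − 4: here 5·143 − 4 = 711.

711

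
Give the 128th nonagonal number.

57024

The 128th nonagonal number is n(7n−5)/2 with n = 128.
128·(7·128 − 5)/2 = 128·891/2 = 57024.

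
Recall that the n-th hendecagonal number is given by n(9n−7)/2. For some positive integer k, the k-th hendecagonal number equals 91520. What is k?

143

Set n(9n−7)/2 = 91520, giving 9n² − 7n − 183040 = 0.
So n = (7 + 2567) / 18 = 2574/18 = 143.
Check: 143·(9·143 − 7)/2 = 91520. ✓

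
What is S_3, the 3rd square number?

9

The 3rd square number is n² with n = 3.
3² = 9.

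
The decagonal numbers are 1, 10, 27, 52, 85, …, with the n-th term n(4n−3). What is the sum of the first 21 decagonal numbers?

12551

Σ i(4i−3) = 4Σi² − 3Σi over i = 1..21.
Σi = 231 and Σi² = 3311.
4·3311 − 3·231 = 12551.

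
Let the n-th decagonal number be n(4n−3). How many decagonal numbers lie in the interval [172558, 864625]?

257

The n-th decagonal number is n(4n−3).
Smallest index with value ≥ 172558: n = 209 (giving 174097).
Largest index with value ≤ 864625: n = 465 (giving 863505).
Indices 209 through 465: 257 terms.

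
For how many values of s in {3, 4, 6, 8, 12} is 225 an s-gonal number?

s = 3: P(3, 20) = 210 and P(3, 21) = 231; 225 is not s-gonal.
s = 4: P(4, 15) = 225. ✓
s = 6: P(6, 10) = 190 and P(6, 11) = 231; 225 is not s-gonal.
s = 8: P(8, 9) = 225. ✓
s = 12: P(12, 7) = 217 and P(12, 8) = 288; 225 is not s-gonal.
Hits: s ∈ {4, 8} → 2.

2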